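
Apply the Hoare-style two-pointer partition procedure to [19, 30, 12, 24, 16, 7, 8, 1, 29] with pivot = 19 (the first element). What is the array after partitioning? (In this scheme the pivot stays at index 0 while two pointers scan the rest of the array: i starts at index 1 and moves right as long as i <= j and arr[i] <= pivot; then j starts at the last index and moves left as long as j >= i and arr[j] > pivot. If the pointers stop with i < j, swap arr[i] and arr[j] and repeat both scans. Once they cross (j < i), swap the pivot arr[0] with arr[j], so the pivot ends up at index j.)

Hoare-style two-pointer partition with pivot = 19:

Initial array: [19, 30, 12, 24, 16, 7, 8, 1, 29]

Pointers start at i = 1, j = 8.
i stops at index 1 (arr[1]=30 > 19), j stops at index 7 (arr[7]=1 <= 19): swap arr[1] and arr[7], array becomes [19, 1, 12, 24, 16, 7, 8, 30, 29]
i stops at index 3 (arr[3]=24 > 19), j stops at index 6 (arr[6]=8 <= 19): swap arr[3] and arr[6], array becomes [19, 1, 12, 8, 16, 7, 24, 30, 29]
i ends at 6, j ends at 5: the pointers have crossed (j < i), so scanning stops.

Swap pivot arr[0] with arr[5] to place pivot at position 5: [7, 1, 12, 8, 16, 19, 24, 30, 29]
Pivot position: 5

After partitioning with pivot 19, the array becomes [7, 1, 12, 8, 16, 19, 24, 30, 29]. The pivot is placed at index 5. All elements to the left of the pivot are <= 19, and all elements to the right are > 19.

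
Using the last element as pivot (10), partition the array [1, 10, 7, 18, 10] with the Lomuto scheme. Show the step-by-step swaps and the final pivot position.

Lomuto partition with pivot = 10:

Initial array: [1, 10, 7, 18, 10]

arr[0]=1 <= 10: swap with position 0, array becomes [1, 10, 7, 18, 10]
arr[1]=10 <= 10: swap with position 1, array becomes [1, 10, 7, 18, 10]
arr[2]=7 <= 10: swap with position 2, array becomes [1, 10, 7, 18, 10]
arr[3]=18 > 10: no swap

Place pivot at position 3: [1, 10, 7, 10, 18]
Pivot position: 3

After partitioning with pivot 10, the array becomes [1, 10, 7, 10, 18]. The pivot is placed at index 3. All elements to the left of the pivot are <= 10, and all elements to the right are > 10.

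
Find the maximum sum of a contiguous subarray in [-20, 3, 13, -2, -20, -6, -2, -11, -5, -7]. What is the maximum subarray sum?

Using Kadane's algorithm on [-20, 3, 13, -2, -20, -6, -2, -11, -5, -7]:

Scanning through the array:
Position 1 (value 3): max_ending_here = 3, max_so_far = 3
Position 2 (value 13): max_ending_here = 16, max_so_far = 16
Position 3 (value -2): max_ending_here = 14, max_so_far = 16
Position 4 (value -20): max_ending_here = -6, max_so_far = 16
Position 5 (value -6): max_ending_here = -6, max_so_far = 16
Position 6 (value -2): max_ending_here = -2, max_so_far = 16
Position 7 (value -11): max_ending_here = -11, max_so_far = 16
Position 8 (value -5): max_ending_here = -5, max_so_far = 16
Position 9 (value -7): max_ending_here = -7, max_so_far = 16

Maximum subarray: [3, 13]
Maximum sum: 16

The maximum subarray is [3, 13] with sum 16. This subarray runs from index 1 to index 2.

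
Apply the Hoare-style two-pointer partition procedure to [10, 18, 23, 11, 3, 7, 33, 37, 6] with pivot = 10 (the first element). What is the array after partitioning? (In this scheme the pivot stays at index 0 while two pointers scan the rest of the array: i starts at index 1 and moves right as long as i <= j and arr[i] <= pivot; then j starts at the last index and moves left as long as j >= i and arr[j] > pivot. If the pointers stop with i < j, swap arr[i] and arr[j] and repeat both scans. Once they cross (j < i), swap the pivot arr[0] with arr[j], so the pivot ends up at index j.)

Hoare-style two-pointer partition with pivot = 10:

Initial array: [10, 18, 23, 11, 3, 7, 33, 37, 6]

Pointers start at i = 1, j = 8.
i stops at index 1 (arr[1]=18 > 10), j stops at index 8 (arr[8]=6 <= 10): swap arr[1] and arr[8], array becomes [10, 6, 23, 11, 3, 7, 33, 37, 18]
i stops at index 2 (arr[2]=23 > 10), j stops at index 5 (arr[5]=7 <= 10): swap arr[2] and arr[5], array becomes [10, 6, 7, 11, 3, 23, 33, 37, 18]
i stops at index 3 (arr[3]=11 > 10), j stops at index 4 (arr[4]=3 <= 10): swap arr[3] and arr[4], array becomes [10, 6, 7, 3, 11, 23, 33, 37, 18]
i ends at 4, j ends at 3: the pointers have crossed (j < i), so scanning stops.

Swap pivot arr[0] with arr[3] to place pivot at position 3: [3, 6, 7, 10, 11, 23, 33, 37, 18]
Pivot position: 3

After partitioning with pivot 10, the array becomes [3, 6, 7, 10, 11, 23, 33, 37, 18]. The pivot is placed at index 3. All elements to the left of the pivot are <= 10, and all elements to the right are > 10.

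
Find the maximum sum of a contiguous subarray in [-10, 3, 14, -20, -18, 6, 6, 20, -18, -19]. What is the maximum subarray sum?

Using Kadane's algorithm on [-10, 3, 14, -20, -18, 6, 6, 20, -18, -19]:

Scanning through the array:
Position 1 (value 3): max_ending_here = 3, max_so_far = 3
Position 2 (value 14): max_ending_here = 17, max_so_far = 17
Position 3 (value -20): max_ending_here = -3, max_so_far = 17
Position 4 (value -18): max_ending_here = -18, max_so_far = 17
Position 5 (value 6): max_ending_here = 6, max_so_far = 17
Position 6 (value 6): max_ending_here = 12, max_so_far = 17
Position 7 (value 20): max_ending_here = 32, max_so_far = 32
Position 8 (value -18): max_ending_here = 14, max_so_far = 32
Position 9 (value -19): max_ending_here = -5, max_so_far = 32

Maximum subarray: [6, 6, 20]
Maximum sum: 32

The maximum subarray is [6, 6, 20] with sum 32. This subarray runs from index 5 to index 7.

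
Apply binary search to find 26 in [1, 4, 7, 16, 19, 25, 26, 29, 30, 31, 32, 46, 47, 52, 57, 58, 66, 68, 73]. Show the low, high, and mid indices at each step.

Binary search for 26 in [1, 4, 7, 16, 19, 25, 26, 29, 30, 31, 32, 46, 47, 52, 57, 58, 66, 68, 73]:

lo=0, hi=18, mid=9, arr[mid]=31 -> 31 > 26, search left half
lo=0, hi=8, mid=4, arr[mid]=19 -> 19 < 26, search right half
lo=5, hi=8, mid=6, arr[mid]=26 -> Found target at index 6!

Binary search finds 26 at index 6 after 3 comparisons. The search repeatedly halves the search space by comparing with the middle element.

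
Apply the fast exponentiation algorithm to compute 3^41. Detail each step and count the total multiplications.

Computing 3^41 by squaring (build up from 3^1; each line after the first costs one multiplication):

3^1 = 3
3^2 = (3^1)^2 = 3^2 = 9
3^4 = (3^2)^2 = 9^2 = 81
3^5 = 3 * 3^4 = 3 * 81 = 243
3^10 = (3^5)^2 = 243^2 = 59049
3^20 = (3^10)^2 = 59049^2 = 3486784401
3^40 = (3^20)^2 = 3486784401^2 = 12157665459056928801
3^41 = 3 * 3^40 = 3 * 12157665459056928801 = 36472996377170786403

Result: 36472996377170786403
Multiplications needed: 7 (7 lines after 3^1)

3^41 = 36472996377170786403. Using exponentiation by squaring, this requires 7 multiplications. The key idea: if the exponent is even, square the half-power; if odd, multiply by the base once.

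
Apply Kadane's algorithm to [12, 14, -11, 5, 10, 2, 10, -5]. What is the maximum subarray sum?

Using Kadane's algorithm on [12, 14, -11, 5, 10, 2, 10, -5]:

Scanning through the array:
Position 1 (value 14): max_ending_here = 26, max_so_far = 26
Position 2 (value -11): max_ending_here = 15, max_so_far = 26
Position 3 (value 5): max_ending_here = 20, max_so_far = 26
Position 4 (value 10): max_ending_here = 30, max_so_far = 30
Position 5 (value 2): max_ending_here = 32, max_so_far = 32
Position 6 (value 10): max_ending_here = 42, max_so_far = 42
Position 7 (value -5): max_ending_here = 37, max_so_far = 42

Maximum subarray: [12, 14, -11, 5, 10, 2, 10]
Maximum sum: 42

The maximum subarray is [12, 14, -11, 5, 10, 2, 10] with sum 42. This subarray runs from index 0 to index 6.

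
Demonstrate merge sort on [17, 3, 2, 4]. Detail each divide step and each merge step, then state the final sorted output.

Merge sort trace:

Split: [17, 3, 2, 4] -> [17, 3] and [2, 4]
  Split: [17, 3] -> [17] and [3]
  Merge: [17] + [3] -> [3, 17]
  Split: [2, 4] -> [2] and [4]
  Merge: [2] + [4] -> [2, 4]
Merge: [3, 17] + [2, 4] -> [2, 3, 4, 17]

Final sorted array: [2, 3, 4, 17]

The merge sort proceeds by recursively splitting the array and merging sorted halves.
After all merges, the sorted array is [2, 3, 4, 17].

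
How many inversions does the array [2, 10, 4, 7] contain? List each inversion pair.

Finding inversions in [2, 10, 4, 7]:

(1, 2): arr[1]=10 > arr[2]=4
(1, 3): arr[1]=10 > arr[3]=7

Total inversions: 2

The array has 2 inversion(s): (1,2), (1,3). Each pair (i,j) satisfies i < j and arr[i] > arr[j].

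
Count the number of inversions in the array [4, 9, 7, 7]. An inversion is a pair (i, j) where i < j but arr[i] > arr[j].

Finding inversions in [4, 9, 7, 7]:

(1, 2): arr[1]=9 > arr[2]=7
(1, 3): arr[1]=9 > arr[3]=7

Total inversions: 2

The array has 2 inversion(s): (1,2), (1,3). Each pair (i,j) satisfies i < j and arr[i] > arr[j].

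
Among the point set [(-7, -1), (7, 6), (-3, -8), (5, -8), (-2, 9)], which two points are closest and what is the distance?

Computing all pairwise distances among 5 points:

d((-7, -1), (7, 6)) = 15.6525
d((-7, -1), (-3, -8)) = 8.0623
d((-7, -1), (5, -8)) = 13.8924
d((-7, -1), (-2, 9)) = 11.1803
d((7, 6), (-3, -8)) = 17.2047
d((7, 6), (5, -8)) = 14.1421
d((7, 6), (-2, 9)) = 9.4868
d((-3, -8), (5, -8)) = 8.0 <-- minimum
d((-3, -8), (-2, 9)) = 17.0294
d((5, -8), (-2, 9)) = 18.3848

Closest pair: (-3, -8) and (5, -8) with distance 8.0

The closest pair is (-3, -8) and (5, -8) with Euclidean distance 8.0. For 5 points, brute-force pairwise comparison is shown above. For large n, the divide-and-conquer algorithm (sort by x, recurse on halves, check the dividing strip) achieves O(n log n).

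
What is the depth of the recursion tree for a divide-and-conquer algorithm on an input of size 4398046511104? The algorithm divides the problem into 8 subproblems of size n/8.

For divide and conquer with division factor 8:

Problem sizes at each level:
Level 0: 4398046511104
Level 1: 549755813888
Level 2: 68719476736
Level 3: 8589934592
Level 4: 1073741824
Level 5: 134217728
Level 6: 16777216
Level 7: 2097152
Level 8: 262144
Level 9: 32768
Level 10: 4096
Level 11: 512
Level 12: 64
Level 13: 8
Level 14: 1

The root is level 0 and the size-1 base case is level 14 (the tree spans levels 0 through 14, i.e. 15 levels counting the root), so the depth is the number of divisions: log_8(4398046511104) = 14

The recursion tree depth is log_8(4398046511104) = 14. At each level, the problem size is divided by 8, so it takes 14 divisions to reduce to a base case of size 1. The algorithm makes 8 recursive calls at each level.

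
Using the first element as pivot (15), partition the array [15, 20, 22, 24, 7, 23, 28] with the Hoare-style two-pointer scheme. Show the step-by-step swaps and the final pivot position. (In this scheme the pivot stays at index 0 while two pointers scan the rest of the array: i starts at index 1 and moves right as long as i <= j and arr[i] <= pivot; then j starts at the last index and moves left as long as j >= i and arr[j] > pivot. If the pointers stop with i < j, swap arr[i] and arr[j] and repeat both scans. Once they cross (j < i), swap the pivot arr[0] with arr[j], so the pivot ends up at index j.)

Hoare-style two-pointer partition with pivot = 15:

Initial array: [15, 20, 22, 24, 7, 23, 28]

Pointers start at i = 1, j = 6.
i stops at index 1 (arr[1]=20 > 15), j stops at index 4 (arr[4]=7 <= 15): swap arr[1] and arr[4], array becomes [15, 7, 22, 24, 20, 23, 28]
i ends at 2, j ends at 1: the pointers have crossed (j < i), so scanning stops.

Swap pivot arr[0] with arr[1] to place pivot at position 1: [7, 15, 22, 24, 20, 23, 28]
Pivot position: 1

After partitioning with pivot 15, the array becomes [7, 15, 22, 24, 20, 23, 28]. The pivot is placed at index 1. All elements to the left of the pivot are <= 15, and all elements to the right are > 15.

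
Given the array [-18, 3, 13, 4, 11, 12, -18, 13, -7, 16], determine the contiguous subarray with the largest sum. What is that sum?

Using Kadane's algorithm on [-18, 3, 13, 4, 11, 12, -18, 13, -7, 16]:

Scanning through the array:
Position 1 (value 3): max_ending_here = 3, max_so_far = 3
Position 2 (value 13): max_ending_here = 16, max_so_far = 16
Position 3 (value 4): max_ending_here = 20, max_so_far = 20
Position 4 (value 11): max_ending_here = 31, max_so_far = 31
Position 5 (value 12): max_ending_here = 43, max_so_far = 43
Position 6 (value -18): max_ending_here = 25, max_so_far = 43
Position 7 (value 13): max_ending_here = 38, max_so_far = 43
Position 8 (value -7): max_ending_here = 31, max_so_far = 43
Position 9 (value 16): max_ending_here = 47, max_so_far = 47

Maximum subarray: [3, 13, 4, 11, 12, -18, 13, -7, 16]
Maximum sum: 47

The maximum subarray is [3, 13, 4, 11, 12, -18, 13, -7, 16] with sum 47. This subarray runs from index 1 to index 9.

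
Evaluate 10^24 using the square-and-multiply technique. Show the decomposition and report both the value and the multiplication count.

Computing 10^24 by squaring (build up from 10^1; each line after the first costs one multiplication):

10^1 = 10
10^2 = (10^1)^2 = 10^2 = 100
10^3 = 10 * 10^2 = 10 * 100 = 1000
10^6 = (10^3)^2 = 1000^2 = 1000000
10^12 = (10^6)^2 = 1000000^2 = 1000000000000
10^24 = (10^12)^2 = 1000000000000^2 = 1000000000000000000000000

Result: 1000000000000000000000000
Multiplications needed: 5 (5 lines after 10^1)

10^24 = 1000000000000000000000000. Using exponentiation by squaring, this requires 5 multiplications. The key idea: if the exponent is even, square the half-power; if odd, multiply by the base once.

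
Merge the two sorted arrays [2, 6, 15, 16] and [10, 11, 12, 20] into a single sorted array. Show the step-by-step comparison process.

Merging process:

Compare 2 vs 10: take 2 from left. Merged: [2]
Compare 6 vs 10: take 6 from left. Merged: [2, 6]
Compare 15 vs 10: take 10 from right. Merged: [2, 6, 10]
Compare 15 vs 11: take 11 from right. Merged: [2, 6, 10, 11]
Compare 15 vs 12: take 12 from right. Merged: [2, 6, 10, 11, 12]
Compare 15 vs 20: take 15 from left. Merged: [2, 6, 10, 11, 12, 15]
Compare 16 vs 20: take 16 from left. Merged: [2, 6, 10, 11, 12, 15, 16]
Append remaining from right: [20]. Merged: [2, 6, 10, 11, 12, 15, 16, 20]

Final merged array: [2, 6, 10, 11, 12, 15, 16, 20]
Total comparisons: 7

The merged array is [2, 6, 10, 11, 12, 15, 16, 20], requiring 7 comparisons. The merge step runs in O(n) time where n is the total number of elements.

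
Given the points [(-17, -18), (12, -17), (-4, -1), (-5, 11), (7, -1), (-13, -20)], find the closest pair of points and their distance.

Computing all pairwise distances among 6 points:

d((-17, -18), (12, -17)) = 29.0172
d((-17, -18), (-4, -1)) = 21.4009
d((-17, -18), (-5, 11)) = 31.3847
d((-17, -18), (7, -1)) = 29.4109
d((-17, -18), (-13, -20)) = 4.4721 <-- minimum
d((12, -17), (-4, -1)) = 22.6274
d((12, -17), (-5, 11)) = 32.7567
d((12, -17), (7, -1)) = 16.7631
d((12, -17), (-13, -20)) = 25.1794
d((-4, -1), (-5, 11)) = 12.0416
d((-4, -1), (7, -1)) = 11.0
d((-4, -1), (-13, -20)) = 21.0238
d((-5, 11), (7, -1)) = 16.9706
d((-5, 11), (-13, -20)) = 32.0156
d((7, -1), (-13, -20)) = 27.5862

Closest pair: (-17, -18) and (-13, -20) with distance 4.4721

The closest pair is (-17, -18) and (-13, -20) with Euclidean distance 4.4721. For 6 points, brute-force pairwise comparison is shown above. For large n, the divide-and-conquer algorithm (sort by x, recurse on halves, check the dividing strip) achieves O(n log n).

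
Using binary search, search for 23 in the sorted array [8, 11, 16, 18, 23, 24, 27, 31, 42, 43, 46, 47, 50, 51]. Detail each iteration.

Binary search for 23 in [8, 11, 16, 18, 23, 24, 27, 31, 42, 43, 46, 47, 50, 51]:

lo=0, hi=13, mid=6, arr[mid]=27 -> 27 > 23, search left half
lo=0, hi=5, mid=2, arr[mid]=16 -> 16 < 23, search right half
lo=3, hi=5, mid=4, arr[mid]=23 -> Found target at index 4!

Binary search finds 23 at index 4 after 3 comparisons. The search repeatedly halves the search space by comparing with the middle element.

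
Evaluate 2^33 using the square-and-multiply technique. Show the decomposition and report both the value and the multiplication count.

Computing 2^33 by squaring (build up from 2^1; each line after the first costs one multiplication):

2^1 = 2
2^2 = (2^1)^2 = 2^2 = 4
2^4 = (2^2)^2 = 4^2 = 16
2^8 = (2^4)^2 = 16^2 = 256
2^16 = (2^8)^2 = 256^2 = 65536
2^32 = (2^16)^2 = 65536^2 = 4294967296
2^33 = 2 * 2^32 = 2 * 4294967296 = 8589934592

Result: 8589934592
Multiplications needed: 6 (6 lines after 2^1)

2^33 = 8589934592. Using exponentiation by squaring, this requires 6 multiplications. The key idea: if the exponent is even, square the half-power; if odd, multiply by the base once.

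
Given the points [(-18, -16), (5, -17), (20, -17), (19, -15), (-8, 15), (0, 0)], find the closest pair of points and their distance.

Computing all pairwise distances among 6 points:

d((-18, -16), (5, -17)) = 23.0217
d((-18, -16), (20, -17)) = 38.0132
d((-18, -16), (19, -15)) = 37.0135
d((-18, -16), (-8, 15)) = 32.573
d((-18, -16), (0, 0)) = 24.0832
d((5, -17), (20, -17)) = 15.0
d((5, -17), (19, -15)) = 14.1421
d((5, -17), (-8, 15)) = 34.5398
d((5, -17), (0, 0)) = 17.72
d((20, -17), (19, -15)) = 2.2361 <-- minimum
d((20, -17), (-8, 15)) = 42.5206
d((20, -17), (0, 0)) = 26.2488
d((19, -15), (-8, 15)) = 40.3609
d((19, -15), (0, 0)) = 24.2074
d((-8, 15), (0, 0)) = 17.0

Closest pair: (20, -17) and (19, -15) with distance 2.2361

The closest pair is (20, -17) and (19, -15) with Euclidean distance 2.2361. For 6 points, brute-force pairwise comparison is shown above. For large n, the divide-and-conquer algorithm (sort by x, recurse on halves, check the dividing strip) achieves O(n log n).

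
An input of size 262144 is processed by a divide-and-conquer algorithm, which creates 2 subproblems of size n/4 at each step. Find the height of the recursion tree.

For divide and conquer with division factor 4:

Problem sizes at each level:
Level 0: 262144
Level 1: 65536
Level 2: 16384
Level 3: 4096
Level 4: 1024
Level 5: 256
Level 6: 64
Level 7: 16
Level 8: 4
Level 9: 1

The root is level 0 and the size-1 base case is level 9 (the tree spans levels 0 through 9, i.e. 10 levels counting the root), so the depth is the number of divisions: log_4(262144) = 9

The recursion tree depth is log_4(262144) = 9. At each level, the problem size is divided by 4, so it takes 9 divisions to reduce to a base case of size 1. The algorithm makes 2 recursive calls at each level.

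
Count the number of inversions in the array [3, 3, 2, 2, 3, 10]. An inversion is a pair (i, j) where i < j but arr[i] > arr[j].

Finding inversions in [3, 3, 2, 2, 3, 10]:

(0, 2): arr[0]=3 > arr[2]=2
(0, 3): arr[0]=3 > arr[3]=2
(1, 2): arr[1]=3 > arr[2]=2
(1, 3): arr[1]=3 > arr[3]=2

Total inversions: 4

The array has 4 inversion(s): (0,2), (0,3), (1,2), (1,3). Each pair (i,j) satisfies i < j and arr[i] > arr[j].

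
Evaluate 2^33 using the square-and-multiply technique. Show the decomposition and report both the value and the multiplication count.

Computing 2^33 by squaring (build up from 2^1; each line after the first costs one multiplication):

2^1 = 2
2^2 = (2^1)^2 = 2^2 = 4
2^4 = (2^2)^2 = 4^2 = 16
2^8 = (2^4)^2 = 16^2 = 256
2^16 = (2^8)^2 = 256^2 = 65536
2^32 = (2^16)^2 = 65536^2 = 4294967296
2^33 = 2 * 2^32 = 2 * 4294967296 = 8589934592

Result: 8589934592
Multiplications needed: 6 (6 lines after 2^1)

2^33 = 8589934592. Using exponentiation by squaring, this requires 6 multiplications. The key idea: if the exponent is even, square the half-power; if odd, multiply by the base once.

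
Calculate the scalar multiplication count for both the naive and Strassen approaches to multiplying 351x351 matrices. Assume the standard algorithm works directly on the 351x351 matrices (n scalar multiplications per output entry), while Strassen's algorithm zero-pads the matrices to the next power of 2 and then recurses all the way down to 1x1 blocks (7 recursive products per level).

Matrix multiplication for 351x351 matrices:

Strassen's algorithm requires power-of-2 dimensions. Pad 351x351 to 512x512 (next power of 2).

Standard algorithm: 351^3 = 43243551 multiplications
Strassen's algorithm: 7^(log2(512)) = 7^9 = 40353607 multiplications
Savings: 43243551 - 40353607 = 2889944 multiplications

Standard: 43243551 multiplications (351^3). Strassen: 40353607 multiplications (7^9, after padding to 512x512). Strassen reduces 8 recursive multiplications to 7 at each level.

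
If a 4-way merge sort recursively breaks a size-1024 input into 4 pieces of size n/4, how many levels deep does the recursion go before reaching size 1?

For divide and conquer with division factor 4:

Problem sizes at each level:
Level 0: 1024
Level 1: 256
Level 2: 64
Level 3: 16
Level 4: 4
Level 5: 1

The root is level 0 and the size-1 base case is level 5 (the tree spans levels 0 through 5, i.e. 6 levels counting the root), so the depth is the number of divisions: log_4(1024) = 5

The recursion tree depth is log_4(1024) = 5. At each level, the problem size is divided by 4, so it takes 5 divisions to reduce to a base case of size 1. The algorithm makes 4 recursive calls at each level.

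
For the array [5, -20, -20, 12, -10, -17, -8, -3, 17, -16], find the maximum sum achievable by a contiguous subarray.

Using Kadane's algorithm on [5, -20, -20, 12, -10, -17, -8, -3, 17, -16]:

Scanning through the array:
Position 1 (value -20): max_ending_here = -15, max_so_far = 5
Position 2 (value -20): max_ending_here = -20, max_so_far = 5
Position 3 (value 12): max_ending_here = 12, max_so_far = 12
Position 4 (value -10): max_ending_here = 2, max_so_far = 12
Position 5 (value -17): max_ending_here = -15, max_so_far = 12
Position 6 (value -8): max_ending_here = -8, max_so_far = 12
Position 7 (value -3): max_ending_here = -3, max_so_far = 12
Position 8 (value 17): max_ending_here = 17, max_so_far = 17
Position 9 (value -16): max_ending_here = 1, max_so_far = 17

Maximum subarray: [17]
Maximum sum: 17

The maximum subarray is [17] with sum 17. This subarray runs from index 8 to index 8.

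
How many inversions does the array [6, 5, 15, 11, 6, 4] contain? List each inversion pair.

Finding inversions in [6, 5, 15, 11, 6, 4]:

(0, 1): arr[0]=6 > arr[1]=5
(0, 5): arr[0]=6 > arr[5]=4
(1, 5): arr[1]=5 > arr[5]=4
(2, 3): arr[2]=15 > arr[3]=11
(2, 4): arr[2]=15 > arr[4]=6
(2, 5): arr[2]=15 > arr[5]=4
(3, 4): arr[3]=11 > arr[4]=6
(3, 5): arr[3]=11 > arr[5]=4
(4, 5): arr[4]=6 > arr[5]=4

Total inversions: 9

The array has 9 inversion(s): (0,1), (0,5), (1,5), (2,3), (2,4), (2,5), (3,4), (3,5), (4,5). Each pair (i,j) satisfies i < j and arr[i] > arr[j].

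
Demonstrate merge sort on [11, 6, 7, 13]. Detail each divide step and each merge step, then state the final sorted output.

Merge sort trace:

Split: [11, 6, 7, 13] -> [11, 6] and [7, 13]
  Split: [11, 6] -> [11] and [6]
  Merge: [11] + [6] -> [6, 11]
  Split: [7, 13] -> [7] and [13]
  Merge: [7] + [13] -> [7, 13]
Merge: [6, 11] + [7, 13] -> [6, 7, 11, 13]

Final sorted array: [6, 7, 11, 13]

The merge sort proceeds by recursively splitting the array and merging sorted halves.
After all merges, the sorted array is [6, 7, 11, 13].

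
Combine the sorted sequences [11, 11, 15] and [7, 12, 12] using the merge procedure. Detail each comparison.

Merging process:

Compare 11 vs 7: take 7 from right. Merged: [7]
Compare 11 vs 12: take 11 from left. Merged: [7, 11]
Compare 11 vs 12: take 11 from left. Merged: [7, 11, 11]
Compare 15 vs 12: take 12 from right. Merged: [7, 11, 11, 12]
Compare 15 vs 12: take 12 from right. Merged: [7, 11, 11, 12, 12]
Append remaining from left: [15]. Merged: [7, 11, 11, 12, 12, 15]

Final merged array: [7, 11, 11, 12, 12, 15]
Total comparisons: 5

The merged array is [7, 11, 11, 12, 12, 15], requiring 5 comparisons. The merge step runs in O(n) time where n is the total number of elements.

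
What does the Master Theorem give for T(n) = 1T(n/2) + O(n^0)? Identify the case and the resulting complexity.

Master Theorem for T(n) = 1T(n/2) + O(n^0):

a = 1, b = 2, c = 0
log_b(a) = log_2(1) = 0.0000

Case 2: c = 0 = log_2(1) = 0.0000
T(n) = O(n^0 log n) = O(log n)

For T(n) = 1T(n/2) + O(n^0): log_2(1) = 0.0000. This is Case 2 of the Master Theorem (c = log_b(a), equal work at all levels), giving O(log n).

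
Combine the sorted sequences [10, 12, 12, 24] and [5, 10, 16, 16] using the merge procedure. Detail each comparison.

Merging process:

Compare 10 vs 5: take 5 from right. Merged: [5]
Compare 10 vs 10: take 10 from left. Merged: [5, 10]
Compare 12 vs 10: take 10 from right. Merged: [5, 10, 10]
Compare 12 vs 16: take 12 from left. Merged: [5, 10, 10, 12]
Compare 12 vs 16: take 12 from left. Merged: [5, 10, 10, 12, 12]
Compare 24 vs 16: take 16 from right. Merged: [5, 10, 10, 12, 12, 16]
Compare 24 vs 16: take 16 from right. Merged: [5, 10, 10, 12, 12, 16, 16]
Append remaining from left: [24]. Merged: [5, 10, 10, 12, 12, 16, 16, 24]

Final merged array: [5, 10, 10, 12, 12, 16, 16, 24]
Total comparisons: 7

The merged array is [5, 10, 10, 12, 12, 16, 16, 24], requiring 7 comparisons. The merge step runs in O(n) time where n is the total number of elements.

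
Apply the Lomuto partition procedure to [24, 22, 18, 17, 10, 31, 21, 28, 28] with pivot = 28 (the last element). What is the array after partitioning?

Lomuto partition with pivot = 28:

Initial array: [24, 22, 18, 17, 10, 31, 21, 28, 28]

arr[0]=24 <= 28: swap with position 0, array becomes [24, 22, 18, 17, 10, 31, 21, 28, 28]
arr[1]=22 <= 28: swap with position 1, array becomes [24, 22, 18, 17, 10, 31, 21, 28, 28]
arr[2]=18 <= 28: swap with position 2, array becomes [24, 22, 18, 17, 10, 31, 21, 28, 28]
arr[3]=17 <= 28: swap with position 3, array becomes [24, 22, 18, 17, 10, 31, 21, 28, 28]
arr[4]=10 <= 28: swap with position 4, array becomes [24, 22, 18, 17, 10, 31, 21, 28, 28]
arr[5]=31 > 28: no swap
arr[6]=21 <= 28: swap with position 5, array becomes [24, 22, 18, 17, 10, 21, 31, 28, 28]
arr[7]=28 <= 28: swap with position 6, array becomes [24, 22, 18, 17, 10, 21, 28, 31, 28]

Place pivot at position 7: [24, 22, 18, 17, 10, 21, 28, 28, 31]
Pivot position: 7

After partitioning with pivot 28, the array becomes [24, 22, 18, 17, 10, 21, 28, 28, 31]. The pivot is placed at index 7. All elements to the left of the pivot are <= 28, and all elements to the right are > 28.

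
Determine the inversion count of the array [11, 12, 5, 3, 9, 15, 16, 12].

Finding inversions in [11, 12, 5, 3, 9, 15, 16, 12]:

(0, 2): arr[0]=11 > arr[2]=5
(0, 3): arr[0]=11 > arr[3]=3
(0, 4): arr[0]=11 > arr[4]=9
(1, 2): arr[1]=12 > arr[2]=5
(1, 3): arr[1]=12 > arr[3]=3
(1, 4): arr[1]=12 > arr[4]=9
(2, 3): arr[2]=5 > arr[3]=3
(5, 7): arr[5]=15 > arr[7]=12
(6, 7): arr[6]=16 > arr[7]=12

Total inversions: 9

The array has 9 inversion(s): (0,2), (0,3), (0,4), (1,2), (1,3), (1,4), (2,3), (5,7), (6,7). Each pair (i,j) satisfies i < j and arr[i] > arr[j].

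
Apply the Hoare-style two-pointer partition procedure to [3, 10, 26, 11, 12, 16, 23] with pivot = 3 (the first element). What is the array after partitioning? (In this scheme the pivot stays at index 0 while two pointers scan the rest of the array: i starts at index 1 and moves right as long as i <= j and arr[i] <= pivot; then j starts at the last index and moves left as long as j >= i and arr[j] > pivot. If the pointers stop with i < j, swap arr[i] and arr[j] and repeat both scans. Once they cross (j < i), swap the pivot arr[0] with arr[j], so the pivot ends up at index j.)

Hoare-style two-pointer partition with pivot = 3:

Initial array: [3, 10, 26, 11, 12, 16, 23]

Pointers start at i = 1, j = 6.
i ends at 1, j ends at 0: the pointers have crossed (j < i), so scanning stops.

j = 0, so swapping arr[0] with arr[j] leaves the pivot at position 0: [3, 10, 26, 11, 12, 16, 23]
Pivot position: 0

After partitioning with pivot 3, the array becomes [3, 10, 26, 11, 12, 16, 23]. The pivot is placed at index 0. All elements to the left of the pivot are <= 3, and all elements to the right are > 3.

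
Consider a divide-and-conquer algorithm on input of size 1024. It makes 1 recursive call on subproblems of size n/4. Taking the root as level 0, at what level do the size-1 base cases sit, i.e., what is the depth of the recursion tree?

For divide and conquer with division factor 4:

Problem sizes at each level:
Level 0: 1024
Level 1: 256
Level 2: 64
Level 3: 16
Level 4: 4
Level 5: 1

The root is level 0 and the size-1 base case is level 5 (the tree spans levels 0 through 5, i.e. 6 levels counting the root), so the depth is the number of divisions: log_4(1024) = 5

The recursion tree depth is log_4(1024) = 5. At each level, the problem size is divided by 4, so it takes 5 divisions to reduce to a base case of size 1. The algorithm makes 1 recursive call at each level.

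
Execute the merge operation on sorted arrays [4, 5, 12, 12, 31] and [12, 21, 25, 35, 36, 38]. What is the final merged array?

Merging process:

Compare 4 vs 12: take 4 from left. Merged: [4]
Compare 5 vs 12: take 5 from left. Merged: [4, 5]
Compare 12 vs 12: take 12 from left. Merged: [4, 5, 12]
Compare 12 vs 12: take 12 from left. Merged: [4, 5, 12, 12]
Compare 31 vs 12: take 12 from right. Merged: [4, 5, 12, 12, 12]
Compare 31 vs 21: take 21 from right. Merged: [4, 5, 12, 12, 12, 21]
Compare 31 vs 25: take 25 from right. Merged: [4, 5, 12, 12, 12, 21, 25]
Compare 31 vs 35: take 31 from left. Merged: [4, 5, 12, 12, 12, 21, 25, 31]
Append remaining from right: [35, 36, 38]. Merged: [4, 5, 12, 12, 12, 21, 25, 31, 35, 36, 38]

Final merged array: [4, 5, 12, 12, 12, 21, 25, 31, 35, 36, 38]
Total comparisons: 8

The merged array is [4, 5, 12, 12, 12, 21, 25, 31, 35, 36, 38], requiring 8 comparisons. The merge step runs in O(n) time where n is the total number of elements.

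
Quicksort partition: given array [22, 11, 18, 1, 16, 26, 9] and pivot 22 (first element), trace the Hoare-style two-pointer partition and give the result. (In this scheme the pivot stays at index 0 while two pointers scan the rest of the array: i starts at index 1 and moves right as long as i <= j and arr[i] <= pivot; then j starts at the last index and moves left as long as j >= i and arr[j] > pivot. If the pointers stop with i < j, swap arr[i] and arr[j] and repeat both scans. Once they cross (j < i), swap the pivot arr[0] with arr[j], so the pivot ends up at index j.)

Hoare-style two-pointer partition with pivot = 22:

Initial array: [22, 11, 18, 1, 16, 26, 9]

Pointers start at i = 1, j = 6.
i stops at index 5 (arr[5]=26 > 22), j stops at index 6 (arr[6]=9 <= 22): swap arr[5] and arr[6], array becomes [22, 11, 18, 1, 16, 9, 26]
i ends at 6, j ends at 5: the pointers have crossed (j < i), so scanning stops.

Swap pivot arr[0] with arr[5] to place pivot at position 5: [9, 11, 18, 1, 16, 22, 26]
Pivot position: 5

After partitioning with pivot 22, the array becomes [9, 11, 18, 1, 16, 22, 26]. The pivot is placed at index 5. All elements to the left of the pivot are <= 22, and all elements to the right are > 22.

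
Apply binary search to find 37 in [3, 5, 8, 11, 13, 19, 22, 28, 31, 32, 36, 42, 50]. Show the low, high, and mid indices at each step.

Binary search for 37 in [3, 5, 8, 11, 13, 19, 22, 28, 31, 32, 36, 42, 50]:

lo=0, hi=12, mid=6, arr[mid]=22 -> 22 < 37, search right half
lo=7, hi=12, mid=9, arr[mid]=32 -> 32 < 37, search right half
lo=10, hi=12, mid=11, arr[mid]=42 -> 42 > 37, search left half
lo=10, hi=10, mid=10, arr[mid]=36 -> 36 < 37, search right half
lo=11 > hi=10, target 37 not found

Binary search determines that 37 is not in the array after 4 comparisons. The search space was exhausted without finding the target.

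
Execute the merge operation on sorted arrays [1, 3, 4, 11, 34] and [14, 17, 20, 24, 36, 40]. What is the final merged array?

Merging process:

Compare 1 vs 14: take 1 from left. Merged: [1]
Compare 3 vs 14: take 3 from left. Merged: [1, 3]
Compare 4 vs 14: take 4 from left. Merged: [1, 3, 4]
Compare 11 vs 14: take 11 from left. Merged: [1, 3, 4, 11]
Compare 34 vs 14: take 14 from right. Merged: [1, 3, 4, 11, 14]
Compare 34 vs 17: take 17 from right. Merged: [1, 3, 4, 11, 14, 17]
Compare 34 vs 20: take 20 from right. Merged: [1, 3, 4, 11, 14, 17, 20]
Compare 34 vs 24: take 24 from right. Merged: [1, 3, 4, 11, 14, 17, 20, 24]
Compare 34 vs 36: take 34 from left. Merged: [1, 3, 4, 11, 14, 17, 20, 24, 34]
Append remaining from right: [36, 40]. Merged: [1, 3, 4, 11, 14, 17, 20, 24, 34, 36, 40]

Final merged array: [1, 3, 4, 11, 14, 17, 20, 24, 34, 36, 40]
Total comparisons: 9

The merged array is [1, 3, 4, 11, 14, 17, 20, 24, 34, 36, 40], requiring 9 comparisons. The merge step runs in O(n) time where n is the total number of elements.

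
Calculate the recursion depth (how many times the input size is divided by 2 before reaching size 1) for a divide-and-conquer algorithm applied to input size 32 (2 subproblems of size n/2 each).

For divide and conquer with division factor 2:

Problem sizes at each level:
Level 0: 32
Level 1: 16
Level 2: 8
Level 3: 4
Level 4: 2
Level 5: 1

The root is level 0 and the size-1 base case is level 5 (the tree spans levels 0 through 5, i.e. 6 levels counting the root), so the depth is the number of divisions: log_2(32) = 5

The recursion tree depth is log_2(32) = 5. At each level, the problem size is divided by 2, so it takes 5 divisions to reduce to a base case of size 1. The algorithm makes 2 recursive calls at each level.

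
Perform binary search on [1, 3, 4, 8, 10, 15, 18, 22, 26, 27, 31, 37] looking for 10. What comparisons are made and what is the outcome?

Binary search for 10 in [1, 3, 4, 8, 10, 15, 18, 22, 26, 27, 31, 37]:

lo=0, hi=11, mid=5, arr[mid]=15 -> 15 > 10, search left half
lo=0, hi=4, mid=2, arr[mid]=4 -> 4 < 10, search right half
lo=3, hi=4, mid=3, arr[mid]=8 -> 8 < 10, search right half
lo=4, hi=4, mid=4, arr[mid]=10 -> Found target at index 4!

Binary search finds 10 at index 4 after 4 comparisons. The search repeatedly halves the search space by comparing with the middle element.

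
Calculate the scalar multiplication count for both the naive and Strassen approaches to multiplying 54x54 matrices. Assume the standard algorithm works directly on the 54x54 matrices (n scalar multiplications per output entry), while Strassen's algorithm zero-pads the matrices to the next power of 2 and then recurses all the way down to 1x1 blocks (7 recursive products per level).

Matrix multiplication for 54x54 matrices:

Strassen's algorithm requires power-of-2 dimensions. Pad 54x54 to 64x64 (next power of 2).

Standard algorithm: 54^3 = 157464 multiplications
Strassen's algorithm: 7^(log2(64)) = 7^6 = 117649 multiplications
Savings: 157464 - 117649 = 39815 multiplications

Standard: 157464 multiplications (54^3). Strassen: 117649 multiplications (7^6, after padding to 64x64). Strassen reduces 8 recursive multiplications to 7 at each level.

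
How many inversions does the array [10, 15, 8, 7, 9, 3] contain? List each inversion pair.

Finding inversions in [10, 15, 8, 7, 9, 3]:

(0, 2): arr[0]=10 > arr[2]=8
(0, 3): arr[0]=10 > arr[3]=7
(0, 4): arr[0]=10 > arr[4]=9
(0, 5): arr[0]=10 > arr[5]=3
(1, 2): arr[1]=15 > arr[2]=8
(1, 3): arr[1]=15 > arr[3]=7
(1, 4): arr[1]=15 > arr[4]=9
(1, 5): arr[1]=15 > arr[5]=3
(2, 3): arr[2]=8 > arr[3]=7
(2, 5): arr[2]=8 > arr[5]=3
(3, 5): arr[3]=7 > arr[5]=3
(4, 5): arr[4]=9 > arr[5]=3

Total inversions: 12

The array has 12 inversion(s): (0,2), (0,3), (0,4), (0,5), (1,2), (1,3), (1,4), (1,5), (2,3), (2,5), (3,5), (4,5). Each pair (i,j) satisfies i < j and arr[i] > arr[j].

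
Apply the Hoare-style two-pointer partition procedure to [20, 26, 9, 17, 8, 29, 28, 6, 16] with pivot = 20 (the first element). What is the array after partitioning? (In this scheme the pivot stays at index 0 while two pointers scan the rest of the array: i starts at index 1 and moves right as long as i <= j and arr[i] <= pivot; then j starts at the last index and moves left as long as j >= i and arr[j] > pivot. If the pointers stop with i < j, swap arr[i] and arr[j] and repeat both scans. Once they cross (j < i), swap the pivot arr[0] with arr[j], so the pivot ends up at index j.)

Hoare-style two-pointer partition with pivot = 20:

Initial array: [20, 26, 9, 17, 8, 29, 28, 6, 16]

Pointers start at i = 1, j = 8.
i stops at index 1 (arr[1]=26 > 20), j stops at index 8 (arr[8]=16 <= 20): swap arr[1] and arr[8], array becomes [20, 16, 9, 17, 8, 29, 28, 6, 26]
i stops at index 5 (arr[5]=29 > 20), j stops at index 7 (arr[7]=6 <= 20): swap arr[5] and arr[7], array becomes [20, 16, 9, 17, 8, 6, 28, 29, 26]
i ends at 6, j ends at 5: the pointers have crossed (j < i), so scanning stops.

Swap pivot arr[0] with arr[5] to place pivot at position 5: [6, 16, 9, 17, 8, 20, 28, 29, 26]
Pivot position: 5

After partitioning with pivot 20, the array becomes [6, 16, 9, 17, 8, 20, 28, 29, 26]. The pivot is placed at index 5. All elements to the left of the pivot are <= 20, and all elements to the right are > 20.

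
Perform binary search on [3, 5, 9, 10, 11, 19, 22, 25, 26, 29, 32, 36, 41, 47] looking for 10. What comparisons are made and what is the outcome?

Binary search for 10 in [3, 5, 9, 10, 11, 19, 22, 25, 26, 29, 32, 36, 41, 47]:

lo=0, hi=13, mid=6, arr[mid]=22 -> 22 > 10, search left half
lo=0, hi=5, mid=2, arr[mid]=9 -> 9 < 10, search right half
lo=3, hi=5, mid=4, arr[mid]=11 -> 11 > 10, search left half
lo=3, hi=3, mid=3, arr[mid]=10 -> Found target at index 3!

Binary search finds 10 at index 3 after 4 comparisons. The search repeatedly halves the search space by comparing with the middle element.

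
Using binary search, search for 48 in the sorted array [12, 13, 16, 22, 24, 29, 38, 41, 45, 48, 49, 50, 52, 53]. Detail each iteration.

Binary search for 48 in [12, 13, 16, 22, 24, 29, 38, 41, 45, 48, 49, 50, 52, 53]:

lo=0, hi=13, mid=6, arr[mid]=38 -> 38 < 48, search right half
lo=7, hi=13, mid=10, arr[mid]=49 -> 49 > 48, search left half
lo=7, hi=9, mid=8, arr[mid]=45 -> 45 < 48, search right half
lo=9, hi=9, mid=9, arr[mid]=48 -> Found target at index 9!

Binary search finds 48 at index 9 after 4 comparisons. The search repeatedly halves the search space by comparing with the middle element.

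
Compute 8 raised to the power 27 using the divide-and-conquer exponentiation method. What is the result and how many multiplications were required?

Computing 8^27 by squaring (build up from 8^1; each line after the first costs one multiplication):

8^1 = 8
8^2 = (8^1)^2 = 8^2 = 64
8^3 = 8 * 8^2 = 8 * 64 = 512
8^6 = (8^3)^2 = 512^2 = 262144
8^12 = (8^6)^2 = 262144^2 = 68719476736
8^13 = 8 * 8^12 = 8 * 68719476736 = 549755813888
8^26 = (8^13)^2 = 549755813888^2 = 302231454903657293676544
8^27 = 8 * 8^26 = 8 * 302231454903657293676544 = 2417851639229258349412352

Result: 2417851639229258349412352
Multiplications needed: 7 (7 lines after 8^1)

8^27 = 2417851639229258349412352. Using exponentiation by squaring, this requires 7 multiplications. The key idea: if the exponent is even, square the half-power; if odd, multiply by the base once.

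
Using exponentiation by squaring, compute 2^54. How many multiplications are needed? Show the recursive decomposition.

Computing 2^54 by squaring (build up from 2^1; each line after the first costs one multiplication):

2^1 = 2
2^2 = (2^1)^2 = 2^2 = 4
2^3 = 2 * 2^2 = 2 * 4 = 8
2^6 = (2^3)^2 = 8^2 = 64
2^12 = (2^6)^2 = 64^2 = 4096
2^13 = 2 * 2^12 = 2 * 4096 = 8192
2^26 = (2^13)^2 = 8192^2 = 67108864
2^27 = 2 * 2^26 = 2 * 67108864 = 134217728
2^54 = (2^27)^2 = 134217728^2 = 18014398509481984

Result: 18014398509481984
Multiplications needed: 8 (8 lines after 2^1)

2^54 = 18014398509481984. Using exponentiation by squaring, this requires 8 multiplications. The key idea: if the exponent is even, square the half-power; if odd, multiply by the base once.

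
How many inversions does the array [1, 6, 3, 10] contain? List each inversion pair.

Finding inversions in [1, 6, 3, 10]:

(1, 2): arr[1]=6 > arr[2]=3

Total inversions: 1

The array has 1 inversion(s): (1,2). Each pair (i,j) satisfies i < j and arr[i] > arr[j].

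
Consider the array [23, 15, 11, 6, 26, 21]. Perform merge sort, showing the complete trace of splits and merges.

Merge sort trace:

Split: [23, 15, 11, 6, 26, 21] -> [23, 15, 11] and [6, 26, 21]
  Split: [23, 15, 11] -> [23] and [15, 11]
    Split: [15, 11] -> [15] and [11]
    Merge: [15] + [11] -> [11, 15]
  Merge: [23] + [11, 15] -> [11, 15, 23]
  Split: [6, 26, 21] -> [6] and [26, 21]
    Split: [26, 21] -> [26] and [21]
    Merge: [26] + [21] -> [21, 26]
  Merge: [6] + [21, 26] -> [6, 21, 26]
Merge: [11, 15, 23] + [6, 21, 26] -> [6, 11, 15, 21, 23, 26]

Final sorted array: [6, 11, 15, 21, 23, 26]

The merge sort proceeds by recursively splitting the array and merging sorted halves.
After all merges, the sorted array is [6, 11, 15, 21, 23, 26].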